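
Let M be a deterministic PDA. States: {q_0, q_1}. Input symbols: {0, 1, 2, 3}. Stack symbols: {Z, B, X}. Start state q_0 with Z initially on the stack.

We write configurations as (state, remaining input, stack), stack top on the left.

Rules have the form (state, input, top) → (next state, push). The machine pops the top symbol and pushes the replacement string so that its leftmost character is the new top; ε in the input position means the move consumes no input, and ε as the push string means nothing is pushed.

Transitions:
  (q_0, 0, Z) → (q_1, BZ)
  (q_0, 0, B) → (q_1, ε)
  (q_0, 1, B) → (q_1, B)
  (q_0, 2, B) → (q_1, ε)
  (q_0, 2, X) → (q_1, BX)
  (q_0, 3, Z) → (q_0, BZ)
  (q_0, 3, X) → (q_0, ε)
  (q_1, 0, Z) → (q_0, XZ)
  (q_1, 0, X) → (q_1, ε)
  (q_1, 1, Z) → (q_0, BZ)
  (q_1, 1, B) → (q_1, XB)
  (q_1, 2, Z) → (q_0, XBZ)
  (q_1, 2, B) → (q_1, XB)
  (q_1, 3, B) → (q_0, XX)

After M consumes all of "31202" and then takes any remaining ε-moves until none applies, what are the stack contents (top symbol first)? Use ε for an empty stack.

(q_0, 31202, Z)
  read 3, top Z: go to q_0, push BZ → (q_0, 1202, BZ)
  read 1, top B: go to q_1, push B → (q_1, 202, BZ)
  read 2, top B: go to q_1, push XB → (q_1, 02, XBZ)
  read 0, top X: go to q_1, push ε → (q_1, 2, BZ)
  read 2, top B: go to q_1, push XB → (q_1, ε, XBZ)
All input consumed in state q_1 with stack XBZ.

XBZ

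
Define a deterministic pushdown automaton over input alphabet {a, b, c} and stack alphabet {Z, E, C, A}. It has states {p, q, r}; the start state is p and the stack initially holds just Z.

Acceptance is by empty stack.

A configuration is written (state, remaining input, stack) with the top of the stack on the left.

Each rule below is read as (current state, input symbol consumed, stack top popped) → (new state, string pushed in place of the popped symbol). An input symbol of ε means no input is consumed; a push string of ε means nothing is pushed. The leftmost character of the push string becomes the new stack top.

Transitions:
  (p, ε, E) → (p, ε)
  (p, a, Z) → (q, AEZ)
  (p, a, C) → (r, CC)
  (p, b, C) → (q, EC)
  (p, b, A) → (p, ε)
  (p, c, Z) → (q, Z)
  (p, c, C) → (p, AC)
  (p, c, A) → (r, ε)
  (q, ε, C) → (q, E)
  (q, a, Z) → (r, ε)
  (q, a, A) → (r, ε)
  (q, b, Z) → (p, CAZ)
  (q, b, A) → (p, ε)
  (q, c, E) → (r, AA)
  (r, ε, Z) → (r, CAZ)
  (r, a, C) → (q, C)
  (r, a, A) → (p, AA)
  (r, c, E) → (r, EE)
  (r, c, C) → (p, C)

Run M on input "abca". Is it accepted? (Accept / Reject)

Accept

(p, abca, Z)
  read a, top Z: go to q, push AEZ → (q, bca, AEZ)
  read b, top A: go to p, push ε → (p, ca, EZ)
  ε-move, top E: go to p, push ε → (p, ca, Z)
  read c, top Z: go to q, push Z → (q, a, Z)
  read a, top Z: go to r, push ε → (r, ε, ε)
All input consumed and the stack is empty.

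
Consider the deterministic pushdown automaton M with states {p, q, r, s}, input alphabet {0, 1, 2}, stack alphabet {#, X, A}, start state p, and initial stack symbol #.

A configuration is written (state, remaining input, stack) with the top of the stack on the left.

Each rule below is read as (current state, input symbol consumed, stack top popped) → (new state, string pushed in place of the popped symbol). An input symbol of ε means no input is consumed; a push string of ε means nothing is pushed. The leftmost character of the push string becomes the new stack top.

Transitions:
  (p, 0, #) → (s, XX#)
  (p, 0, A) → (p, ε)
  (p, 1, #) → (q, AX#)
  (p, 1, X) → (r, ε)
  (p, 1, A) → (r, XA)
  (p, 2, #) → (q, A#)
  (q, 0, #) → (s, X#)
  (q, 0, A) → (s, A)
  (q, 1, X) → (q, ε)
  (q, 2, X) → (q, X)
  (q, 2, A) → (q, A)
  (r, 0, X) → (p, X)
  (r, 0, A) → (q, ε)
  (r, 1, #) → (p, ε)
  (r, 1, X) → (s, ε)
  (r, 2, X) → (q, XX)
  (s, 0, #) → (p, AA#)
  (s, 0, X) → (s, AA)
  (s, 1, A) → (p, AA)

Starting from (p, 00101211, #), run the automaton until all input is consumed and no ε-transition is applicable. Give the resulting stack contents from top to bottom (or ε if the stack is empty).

AAX#

(p, 00101211, #)
  read 0, top #: go to s, push XX# → (s, 0101211, XX#)
  read 0, top X: go to s, push AA → (s, 101211, AAX#)
  read 1, top A: go to p, push AA → (p, 01211, AAAX#)
  read 0, top A: go to p, push ε → (p, 1211, AAX#)
  read 1, top A: go to r, push XA → (r, 211, XAAX#)
  read 2, top X: go to q, push XX → (q, 11, XXAAX#)
  read 1, top X: go to q, push ε → (q, 1, XAAX#)
  read 1, top X: go to q, push ε → (q, ε, AAX#)
All input consumed in state q with stack AAX#.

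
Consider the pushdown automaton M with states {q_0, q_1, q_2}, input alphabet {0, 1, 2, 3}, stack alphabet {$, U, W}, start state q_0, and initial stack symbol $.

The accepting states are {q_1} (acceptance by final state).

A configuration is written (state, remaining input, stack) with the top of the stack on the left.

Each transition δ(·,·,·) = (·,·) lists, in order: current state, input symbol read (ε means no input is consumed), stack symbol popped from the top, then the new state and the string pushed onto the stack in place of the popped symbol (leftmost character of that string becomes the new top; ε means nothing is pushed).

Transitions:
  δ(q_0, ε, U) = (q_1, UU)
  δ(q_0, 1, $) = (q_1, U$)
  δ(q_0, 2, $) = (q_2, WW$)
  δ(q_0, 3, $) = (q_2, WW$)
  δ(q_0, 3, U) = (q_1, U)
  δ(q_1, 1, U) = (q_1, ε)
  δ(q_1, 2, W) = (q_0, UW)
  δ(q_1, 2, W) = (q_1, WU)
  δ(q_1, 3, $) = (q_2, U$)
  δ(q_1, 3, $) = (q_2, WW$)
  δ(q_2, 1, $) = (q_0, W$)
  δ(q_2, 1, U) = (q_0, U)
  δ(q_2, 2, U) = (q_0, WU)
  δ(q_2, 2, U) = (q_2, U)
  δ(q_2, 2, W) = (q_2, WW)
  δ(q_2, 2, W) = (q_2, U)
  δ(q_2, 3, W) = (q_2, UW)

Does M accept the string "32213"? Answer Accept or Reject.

Accept

One accepting computation: (q_0, 32213, $) ⊢ (q_2, 2213, WW$) ⊢ (q_2, 213, WWW$) ⊢ (q_2, 13, UWW$) ⊢ (q_0, 3, UWW$) ⊢ (q_1, ε, UWW$)
All input consumed and state q_1 ∈ F.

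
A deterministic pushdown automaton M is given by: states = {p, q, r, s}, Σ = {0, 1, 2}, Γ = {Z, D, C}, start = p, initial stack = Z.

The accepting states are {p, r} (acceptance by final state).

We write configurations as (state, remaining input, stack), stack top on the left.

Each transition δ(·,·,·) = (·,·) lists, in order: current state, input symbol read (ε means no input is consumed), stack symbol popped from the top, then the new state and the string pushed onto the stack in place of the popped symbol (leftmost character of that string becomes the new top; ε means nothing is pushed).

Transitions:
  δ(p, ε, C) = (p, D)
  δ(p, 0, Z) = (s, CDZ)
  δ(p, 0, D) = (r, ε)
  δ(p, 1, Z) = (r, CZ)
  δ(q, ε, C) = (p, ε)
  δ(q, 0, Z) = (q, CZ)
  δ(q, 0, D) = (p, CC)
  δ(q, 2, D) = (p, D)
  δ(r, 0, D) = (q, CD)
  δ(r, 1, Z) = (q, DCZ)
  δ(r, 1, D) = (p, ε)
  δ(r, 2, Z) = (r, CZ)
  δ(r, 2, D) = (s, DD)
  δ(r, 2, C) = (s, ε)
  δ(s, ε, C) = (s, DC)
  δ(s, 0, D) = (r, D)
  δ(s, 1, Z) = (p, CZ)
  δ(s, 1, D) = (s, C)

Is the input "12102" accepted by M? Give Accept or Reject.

(p, 12102, Z)
  read 1, top Z: go to r, push CZ → (r, 2102, CZ)
  read 2, top C: go to s, push ε → (s, 102, Z)
  read 1, top Z: go to p, push CZ → (p, 02, CZ)
  ε-move, top C: go to p, push D → (p, 02, DZ)
  read 0, top D: go to r, push ε → (r, 2, Z)
  read 2, top Z: go to r, push CZ → (r, ε, CZ)
All input consumed; state r ∈ F.

Accept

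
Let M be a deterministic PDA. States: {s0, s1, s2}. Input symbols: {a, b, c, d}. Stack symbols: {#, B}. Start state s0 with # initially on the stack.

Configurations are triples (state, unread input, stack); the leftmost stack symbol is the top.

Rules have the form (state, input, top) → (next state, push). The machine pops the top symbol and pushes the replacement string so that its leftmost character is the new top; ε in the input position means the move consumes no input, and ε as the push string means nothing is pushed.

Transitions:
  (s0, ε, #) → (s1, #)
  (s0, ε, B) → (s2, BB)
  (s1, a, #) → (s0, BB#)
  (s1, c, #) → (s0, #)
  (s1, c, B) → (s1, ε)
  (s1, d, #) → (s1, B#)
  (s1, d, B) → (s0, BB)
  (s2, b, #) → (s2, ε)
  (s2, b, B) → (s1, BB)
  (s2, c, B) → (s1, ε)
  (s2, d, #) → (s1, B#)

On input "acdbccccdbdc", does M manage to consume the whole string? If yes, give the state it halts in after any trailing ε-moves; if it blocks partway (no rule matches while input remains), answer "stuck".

s1

(s0, acdbccccdbdc, #)
  ε-move, top #: go to s1, push # → (s1, acdbccccdbdc, #)
  read a, top #: go to s0, push BB# → (s0, cdbccccdbdc, BB#)
  ε-move, top B: go to s2, push BB → (s2, cdbccccdbdc, BBB#)
  read c, top B: go to s1, push ε → (s1, dbccccdbdc, BB#)
  read d, top B: go to s0, push BB → (s0, bccccdbdc, BBB#)
  ε-move, top B: go to s2, push BB → (s2, bccccdbdc, BBBB#)
  read b, top B: go to s1, push BB → (s1, ccccdbdc, BBBBB#)
  read c, top B: go to s1, push ε → (s1, cccdbdc, BBBB#)
  read c, top B: go to s1, push ε → (s1, ccdbdc, BBB#)
  read c, top B: go to s1, push ε → (s1, cdbdc, BB#)
  read c, top B: go to s1, push ε → (s1, dbdc, B#)
  read d, top B: go to s0, push BB → (s0, bdc, BB#)
  ε-move, top B: go to s2, push BB → (s2, bdc, BBB#)
  read b, top B: go to s1, push BB → (s1, dc, BBBB#)
  read d, top B: go to s0, push BB → (s0, c, BBBBB#)
  ε-move, top B: go to s2, push BB → (s2, c, BBBBBB#)
  read c, top B: go to s1, push ε → (s1, ε, BBBBB#)
All input consumed; M is in state s1.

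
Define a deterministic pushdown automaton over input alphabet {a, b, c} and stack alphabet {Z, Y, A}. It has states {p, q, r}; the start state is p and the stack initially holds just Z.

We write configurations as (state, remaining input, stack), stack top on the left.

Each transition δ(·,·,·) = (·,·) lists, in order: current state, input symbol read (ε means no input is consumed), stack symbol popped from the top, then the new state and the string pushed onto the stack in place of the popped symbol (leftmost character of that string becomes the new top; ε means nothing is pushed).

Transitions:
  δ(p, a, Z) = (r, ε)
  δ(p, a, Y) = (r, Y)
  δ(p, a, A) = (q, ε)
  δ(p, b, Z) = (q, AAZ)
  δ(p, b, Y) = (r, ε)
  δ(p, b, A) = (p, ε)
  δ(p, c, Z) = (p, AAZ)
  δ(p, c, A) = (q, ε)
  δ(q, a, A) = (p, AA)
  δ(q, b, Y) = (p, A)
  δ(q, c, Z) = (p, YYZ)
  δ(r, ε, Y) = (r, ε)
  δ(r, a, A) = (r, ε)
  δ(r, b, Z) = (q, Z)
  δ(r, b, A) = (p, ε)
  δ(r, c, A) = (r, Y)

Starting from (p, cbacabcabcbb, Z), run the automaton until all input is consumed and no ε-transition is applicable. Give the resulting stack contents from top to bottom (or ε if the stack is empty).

(p, cbacabcabcbb, Z)
  read c, top Z: go to p, push AAZ → (p, bacabcabcbb, AAZ)
  read b, top A: go to p, push ε → (p, acabcabcbb, AZ)
  read a, top A: go to q, push ε → (q, cabcabcbb, Z)
  read c, top Z: go to p, push YYZ → (p, abcabcbb, YYZ)
  read a, top Y: go to r, push Y → (r, bcabcbb, YYZ)
  ε-move, top Y: go to r, push ε → (r, bcabcbb, YZ)
  ε-move, top Y: go to r, push ε → (r, bcabcbb, Z)
  read b, top Z: go to q, push Z → (q, cabcbb, Z)
  read c, top Z: go to p, push YYZ → (p, abcbb, YYZ)
  read a, top Y: go to r, push Y → (r, bcbb, YYZ)
  ε-move, top Y: go to r, push ε → (r, bcbb, YZ)
  ε-move, top Y: go to r, push ε → (r, bcbb, Z)
  read b, top Z: go to q, push Z → (q, cbb, Z)
  read c, top Z: go to p, push YYZ → (p, bb, YYZ)
  read b, top Y: go to r, push ε → (r, b, YZ)
  ε-move, top Y: go to r, push ε → (r, b, Z)
  read b, top Z: go to q, push Z → (q, ε, Z)
All input consumed in state q with stack Z.

Z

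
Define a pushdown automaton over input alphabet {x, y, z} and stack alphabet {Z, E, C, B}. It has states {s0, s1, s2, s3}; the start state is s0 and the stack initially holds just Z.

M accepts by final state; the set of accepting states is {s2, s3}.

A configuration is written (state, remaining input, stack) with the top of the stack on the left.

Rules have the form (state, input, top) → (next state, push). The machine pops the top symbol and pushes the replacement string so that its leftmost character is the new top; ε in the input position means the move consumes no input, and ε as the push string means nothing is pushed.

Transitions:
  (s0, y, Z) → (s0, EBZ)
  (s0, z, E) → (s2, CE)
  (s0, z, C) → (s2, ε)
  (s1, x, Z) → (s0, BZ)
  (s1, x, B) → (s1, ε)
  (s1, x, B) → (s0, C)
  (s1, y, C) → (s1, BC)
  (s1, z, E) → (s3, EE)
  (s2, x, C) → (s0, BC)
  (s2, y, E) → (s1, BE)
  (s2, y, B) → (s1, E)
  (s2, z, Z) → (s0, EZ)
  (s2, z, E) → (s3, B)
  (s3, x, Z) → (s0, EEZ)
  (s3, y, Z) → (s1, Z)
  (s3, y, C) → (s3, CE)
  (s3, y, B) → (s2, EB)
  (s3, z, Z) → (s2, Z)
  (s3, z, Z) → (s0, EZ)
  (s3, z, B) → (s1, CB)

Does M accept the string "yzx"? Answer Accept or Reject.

No computation consumes all input and reaches a final state.

Reject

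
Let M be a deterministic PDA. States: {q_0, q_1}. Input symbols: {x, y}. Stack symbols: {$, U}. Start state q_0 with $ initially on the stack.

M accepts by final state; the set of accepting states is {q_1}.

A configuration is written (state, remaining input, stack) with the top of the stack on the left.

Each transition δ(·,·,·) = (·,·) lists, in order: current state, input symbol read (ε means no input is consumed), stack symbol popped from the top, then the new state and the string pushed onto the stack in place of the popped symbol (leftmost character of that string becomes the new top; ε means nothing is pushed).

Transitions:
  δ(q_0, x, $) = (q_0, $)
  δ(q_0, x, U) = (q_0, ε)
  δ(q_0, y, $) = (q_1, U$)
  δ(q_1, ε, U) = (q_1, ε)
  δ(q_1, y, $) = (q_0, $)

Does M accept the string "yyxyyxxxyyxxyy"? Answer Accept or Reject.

(q_0, yyxyyxxxyyxxyy, $)
  read y, top $: go to q_1, push U$ → (q_1, yxyyxxxyyxxyy, U$)
  ε-move, top U: go to q_1, push ε → (q_1, yxyyxxxyyxxyy, $)
  read y, top $: go to q_0, push $ → (q_0, xyyxxxyyxxyy, $)
  read x, top $: go to q_0, push $ → (q_0, yyxxxyyxxyy, $)
  read y, top $: go to q_1, push U$ → (q_1, yxxxyyxxyy, U$)
  ε-move, top U: go to q_1, push ε → (q_1, yxxxyyxxyy, $)
  read y, top $: go to q_0, push $ → (q_0, xxxyyxxyy, $)
  read x, top $: go to q_0, push $ → (q_0, xxyyxxyy, $)
  read x, top $: go to q_0, push $ → (q_0, xyyxxyy, $)
  read x, top $: go to q_0, push $ → (q_0, yyxxyy, $)
  read y, top $: go to q_1, push U$ → (q_1, yxxyy, U$)
  ε-move, top U: go to q_1, push ε → (q_1, yxxyy, $)
  read y, top $: go to q_0, push $ → (q_0, xxyy, $)
  read x, top $: go to q_0, push $ → (q_0, xyy, $)
  read x, top $: go to q_0, push $ → (q_0, yy, $)
  read y, top $: go to q_1, push U$ → (q_1, y, U$)
  ε-move, top U: go to q_1, push ε → (q_1, y, $)
  read y, top $: go to q_0, push $ → (q_0, ε, $)
All input consumed; state q_0 ∉ F and no further ε-move applies.

Reject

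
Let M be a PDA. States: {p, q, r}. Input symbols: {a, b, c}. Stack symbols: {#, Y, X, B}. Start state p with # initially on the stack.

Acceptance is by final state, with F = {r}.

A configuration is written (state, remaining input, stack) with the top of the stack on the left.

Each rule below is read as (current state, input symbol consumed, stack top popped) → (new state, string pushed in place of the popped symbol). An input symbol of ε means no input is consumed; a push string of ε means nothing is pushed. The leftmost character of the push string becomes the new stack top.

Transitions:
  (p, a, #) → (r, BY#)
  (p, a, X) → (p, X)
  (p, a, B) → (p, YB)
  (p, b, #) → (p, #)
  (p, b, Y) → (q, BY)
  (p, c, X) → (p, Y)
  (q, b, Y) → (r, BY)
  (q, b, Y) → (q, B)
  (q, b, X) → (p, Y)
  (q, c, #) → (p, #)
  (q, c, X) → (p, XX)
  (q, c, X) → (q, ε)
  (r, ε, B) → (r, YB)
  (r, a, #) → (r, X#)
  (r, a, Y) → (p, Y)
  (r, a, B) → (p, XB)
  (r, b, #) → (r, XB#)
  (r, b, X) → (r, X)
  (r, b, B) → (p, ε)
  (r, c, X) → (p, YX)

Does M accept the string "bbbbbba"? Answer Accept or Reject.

One accepting computation: (p, bbbbbba, #) ⊢ (p, bbbbba, #) ⊢ (p, bbbba, #) ⊢ (p, bbba, #) ⊢ (p, bba, #) ⊢ (p, ba, #) ⊢ (p, a, #) ⊢ (r, ε, BY#)
All input consumed and state r ∈ F.

Accept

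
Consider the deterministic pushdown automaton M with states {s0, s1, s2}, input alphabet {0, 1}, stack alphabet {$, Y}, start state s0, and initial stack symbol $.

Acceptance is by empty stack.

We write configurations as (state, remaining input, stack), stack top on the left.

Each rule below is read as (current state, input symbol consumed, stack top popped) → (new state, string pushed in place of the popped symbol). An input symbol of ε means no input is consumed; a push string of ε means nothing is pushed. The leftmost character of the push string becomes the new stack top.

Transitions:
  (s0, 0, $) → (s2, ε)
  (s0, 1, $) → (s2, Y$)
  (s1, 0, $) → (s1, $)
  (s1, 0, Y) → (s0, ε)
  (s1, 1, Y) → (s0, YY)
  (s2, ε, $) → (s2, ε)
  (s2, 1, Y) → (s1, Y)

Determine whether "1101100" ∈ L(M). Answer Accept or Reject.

(s0, 1101100, $)
  read 1, top $: go to s2, push Y$ → (s2, 101100, Y$)
  read 1, top Y: go to s1, push Y → (s1, 01100, Y$)
  read 0, top Y: go to s0, push ε → (s0, 1100, $)
  read 1, top $: go to s2, push Y$ → (s2, 100, Y$)
  read 1, top Y: go to s1, push Y → (s1, 00, Y$)
  read 0, top Y: go to s0, push ε → (s0, 0, $)
  read 0, top $: go to s2, push ε → (s2, ε, ε)
All input consumed and the stack is empty.

Accept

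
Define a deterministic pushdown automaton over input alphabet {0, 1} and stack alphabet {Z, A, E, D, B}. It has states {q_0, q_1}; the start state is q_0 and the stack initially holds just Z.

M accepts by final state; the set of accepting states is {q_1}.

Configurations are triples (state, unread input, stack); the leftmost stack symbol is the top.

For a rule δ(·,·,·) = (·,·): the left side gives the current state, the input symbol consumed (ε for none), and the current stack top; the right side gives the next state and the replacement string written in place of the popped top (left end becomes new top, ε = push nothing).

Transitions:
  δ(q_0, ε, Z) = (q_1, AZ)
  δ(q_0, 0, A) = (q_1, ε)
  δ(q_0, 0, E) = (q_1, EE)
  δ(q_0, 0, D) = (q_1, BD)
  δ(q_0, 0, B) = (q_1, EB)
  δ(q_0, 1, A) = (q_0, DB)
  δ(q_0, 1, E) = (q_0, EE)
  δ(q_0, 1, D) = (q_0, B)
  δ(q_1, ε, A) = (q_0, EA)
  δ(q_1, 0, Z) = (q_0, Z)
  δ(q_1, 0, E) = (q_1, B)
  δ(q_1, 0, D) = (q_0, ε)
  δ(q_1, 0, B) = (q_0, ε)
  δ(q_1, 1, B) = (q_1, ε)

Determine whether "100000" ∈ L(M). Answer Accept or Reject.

Accept

(q_0, 100000, Z)
  ε-move, top Z: go to q_1, push AZ → (q_1, 100000, AZ)
  ε-move, top A: go to q_0, push EA → (q_0, 100000, EAZ)
  read 1, top E: go to q_0, push EE → (q_0, 00000, EEAZ)
  read 0, top E: go to q_1, push EE → (q_1, 0000, EEEAZ)
  read 0, top E: go to q_1, push B → (q_1, 000, BEEAZ)
  read 0, top B: go to q_0, push ε → (q_0, 00, EEAZ)
  read 0, top E: go to q_1, push EE → (q_1, 0, EEEAZ)
  read 0, top E: go to q_1, push B → (q_1, ε, BEEAZ)
All input consumed; state q_1 ∈ F.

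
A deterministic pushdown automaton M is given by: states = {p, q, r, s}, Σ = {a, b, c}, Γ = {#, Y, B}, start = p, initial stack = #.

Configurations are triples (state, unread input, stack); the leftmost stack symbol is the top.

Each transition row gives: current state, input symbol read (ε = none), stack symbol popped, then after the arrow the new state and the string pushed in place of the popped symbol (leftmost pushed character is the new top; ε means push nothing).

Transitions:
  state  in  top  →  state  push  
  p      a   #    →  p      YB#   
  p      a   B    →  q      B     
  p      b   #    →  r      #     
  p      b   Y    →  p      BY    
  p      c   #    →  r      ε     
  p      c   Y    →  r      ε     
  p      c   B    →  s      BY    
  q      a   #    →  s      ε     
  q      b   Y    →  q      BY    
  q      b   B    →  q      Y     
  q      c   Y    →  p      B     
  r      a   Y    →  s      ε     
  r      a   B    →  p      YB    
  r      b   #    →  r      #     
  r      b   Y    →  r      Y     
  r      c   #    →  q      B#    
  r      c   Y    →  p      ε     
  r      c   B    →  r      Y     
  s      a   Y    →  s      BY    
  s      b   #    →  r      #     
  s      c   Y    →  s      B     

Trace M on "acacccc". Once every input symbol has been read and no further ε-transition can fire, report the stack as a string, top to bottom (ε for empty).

ε

(p, acacccc, #)
  read a, top #: go to p, push YB# → (p, cacccc, YB#)
  read c, top Y: go to r, push ε → (r, acccc, B#)
  read a, top B: go to p, push YB → (p, cccc, YB#)
  read c, top Y: go to r, push ε → (r, ccc, B#)
  read c, top B: go to r, push Y → (r, cc, Y#)
  read c, top Y: go to p, push ε → (p, c, #)
  read c, top #: go to r, push ε → (r, ε, ε)
All input consumed in state r with stack ε.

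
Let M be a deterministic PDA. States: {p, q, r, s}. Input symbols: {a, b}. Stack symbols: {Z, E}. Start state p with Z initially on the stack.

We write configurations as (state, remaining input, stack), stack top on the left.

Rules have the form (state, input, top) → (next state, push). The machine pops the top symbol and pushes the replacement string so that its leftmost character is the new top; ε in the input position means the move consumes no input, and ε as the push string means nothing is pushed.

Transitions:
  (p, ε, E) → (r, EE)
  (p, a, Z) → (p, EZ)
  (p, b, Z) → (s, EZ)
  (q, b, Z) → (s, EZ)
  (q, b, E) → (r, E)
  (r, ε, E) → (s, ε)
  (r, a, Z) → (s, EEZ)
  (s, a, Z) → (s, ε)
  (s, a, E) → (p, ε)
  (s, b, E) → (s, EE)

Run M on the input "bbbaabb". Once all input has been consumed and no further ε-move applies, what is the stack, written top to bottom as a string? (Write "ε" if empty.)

(p, bbbaabb, Z)
  read b, top Z: go to s, push EZ → (s, bbaabb, EZ)
  read b, top E: go to s, push EE → (s, baabb, EEZ)
  read b, top E: go to s, push EE → (s, aabb, EEEZ)
  read a, top E: go to p, push ε → (p, abb, EEZ)
  ε-move, top E: go to r, push EE → (r, abb, EEEZ)
  ε-move, top E: go to s, push ε → (s, abb, EEZ)
  read a, top E: go to p, push ε → (p, bb, EZ)
  ε-move, top E: go to r, push EE → (r, bb, EEZ)
  ε-move, top E: go to s, push ε → (s, bb, EZ)
  read b, top E: go to s, push EE → (s, b, EEZ)
  read b, top E: go to s, push EE → (s, ε, EEEZ)
All input consumed in state s with stack EEEZ.

EEEZ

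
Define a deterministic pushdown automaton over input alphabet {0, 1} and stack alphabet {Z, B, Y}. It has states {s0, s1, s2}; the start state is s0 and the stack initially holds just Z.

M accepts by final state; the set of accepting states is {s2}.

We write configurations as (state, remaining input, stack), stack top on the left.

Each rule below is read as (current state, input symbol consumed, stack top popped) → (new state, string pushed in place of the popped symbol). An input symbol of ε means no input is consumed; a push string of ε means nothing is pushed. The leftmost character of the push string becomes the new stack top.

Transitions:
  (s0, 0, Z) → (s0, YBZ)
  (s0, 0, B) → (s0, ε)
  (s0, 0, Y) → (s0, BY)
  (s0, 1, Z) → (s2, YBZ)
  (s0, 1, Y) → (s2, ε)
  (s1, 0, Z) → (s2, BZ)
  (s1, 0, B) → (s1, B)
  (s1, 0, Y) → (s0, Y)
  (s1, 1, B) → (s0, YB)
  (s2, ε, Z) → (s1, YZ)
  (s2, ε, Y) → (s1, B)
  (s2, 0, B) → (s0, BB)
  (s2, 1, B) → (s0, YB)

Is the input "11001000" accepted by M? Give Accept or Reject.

Reject

(s0, 11001000, Z) ⊢ (s2, 1001000, YBZ) ⊢ (s1, 1001000, BBZ) ⊢ (s0, 001000, YBBZ) ⊢ (s0, 01000, BYBBZ) ⊢ (s0, 1000, YBBZ) ⊢ (s2, 000, BBZ) ⊢ (s0, 00, BBBZ) ⊢ (s0, 0, BBZ) ⊢ (s0, ε, BZ)
All input consumed; state s0 ∉ F and no further ε-move applies.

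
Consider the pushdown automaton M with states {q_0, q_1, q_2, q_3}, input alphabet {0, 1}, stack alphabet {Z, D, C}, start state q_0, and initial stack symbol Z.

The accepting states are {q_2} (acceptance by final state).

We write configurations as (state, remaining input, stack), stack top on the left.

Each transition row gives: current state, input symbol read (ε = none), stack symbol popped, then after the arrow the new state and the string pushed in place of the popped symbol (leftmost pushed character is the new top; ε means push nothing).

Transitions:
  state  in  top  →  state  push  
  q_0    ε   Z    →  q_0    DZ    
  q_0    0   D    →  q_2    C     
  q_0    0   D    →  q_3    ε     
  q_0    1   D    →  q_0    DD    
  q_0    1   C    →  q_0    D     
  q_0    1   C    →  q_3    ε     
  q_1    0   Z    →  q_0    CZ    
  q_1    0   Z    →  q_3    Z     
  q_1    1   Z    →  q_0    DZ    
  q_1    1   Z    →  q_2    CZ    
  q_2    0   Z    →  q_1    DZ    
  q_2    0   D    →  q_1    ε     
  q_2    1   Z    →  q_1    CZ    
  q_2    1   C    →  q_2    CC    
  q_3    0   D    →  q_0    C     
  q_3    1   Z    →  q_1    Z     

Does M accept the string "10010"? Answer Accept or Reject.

Accept

One accepting computation: (q_0, 10010, Z) ⊢ (q_0, 10010, DZ) ⊢ (q_0, 0010, DDZ) ⊢ (q_3, 010, DZ) ⊢ (q_0, 10, CZ) ⊢ (q_0, 0, DZ) ⊢ (q_2, ε, CZ)
All input consumed and state q_2 ∈ F.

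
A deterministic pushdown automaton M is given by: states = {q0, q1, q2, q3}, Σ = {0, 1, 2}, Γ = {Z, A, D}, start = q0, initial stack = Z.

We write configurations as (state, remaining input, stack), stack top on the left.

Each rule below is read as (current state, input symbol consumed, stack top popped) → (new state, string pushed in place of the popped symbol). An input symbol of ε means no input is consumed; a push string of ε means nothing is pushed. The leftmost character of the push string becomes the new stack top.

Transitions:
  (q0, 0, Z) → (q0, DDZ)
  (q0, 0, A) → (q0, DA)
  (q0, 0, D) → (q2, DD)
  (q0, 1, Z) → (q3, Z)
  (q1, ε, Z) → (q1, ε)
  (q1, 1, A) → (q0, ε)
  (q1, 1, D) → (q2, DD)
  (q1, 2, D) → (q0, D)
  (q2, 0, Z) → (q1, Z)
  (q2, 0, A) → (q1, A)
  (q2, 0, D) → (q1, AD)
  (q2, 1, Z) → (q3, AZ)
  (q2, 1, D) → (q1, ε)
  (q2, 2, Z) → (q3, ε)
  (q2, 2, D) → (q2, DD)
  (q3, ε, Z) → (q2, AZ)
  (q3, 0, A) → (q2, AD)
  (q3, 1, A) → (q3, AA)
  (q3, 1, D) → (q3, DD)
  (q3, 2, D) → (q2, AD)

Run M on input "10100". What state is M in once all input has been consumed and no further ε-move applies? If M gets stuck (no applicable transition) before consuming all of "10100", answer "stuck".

q2

(q0, 10100, Z)
  read 1, top Z: go to q3, push Z → (q3, 0100, Z)
  ε-move, top Z: go to q2, push AZ → (q2, 0100, AZ)
  read 0, top A: go to q1, push A → (q1, 100, AZ)
  read 1, top A: go to q0, push ε → (q0, 00, Z)
  read 0, top Z: go to q0, push DDZ → (q0, 0, DDZ)
  read 0, top D: go to q2, push DD → (q2, ε, DDDZ)
All input consumed; M is in state q2.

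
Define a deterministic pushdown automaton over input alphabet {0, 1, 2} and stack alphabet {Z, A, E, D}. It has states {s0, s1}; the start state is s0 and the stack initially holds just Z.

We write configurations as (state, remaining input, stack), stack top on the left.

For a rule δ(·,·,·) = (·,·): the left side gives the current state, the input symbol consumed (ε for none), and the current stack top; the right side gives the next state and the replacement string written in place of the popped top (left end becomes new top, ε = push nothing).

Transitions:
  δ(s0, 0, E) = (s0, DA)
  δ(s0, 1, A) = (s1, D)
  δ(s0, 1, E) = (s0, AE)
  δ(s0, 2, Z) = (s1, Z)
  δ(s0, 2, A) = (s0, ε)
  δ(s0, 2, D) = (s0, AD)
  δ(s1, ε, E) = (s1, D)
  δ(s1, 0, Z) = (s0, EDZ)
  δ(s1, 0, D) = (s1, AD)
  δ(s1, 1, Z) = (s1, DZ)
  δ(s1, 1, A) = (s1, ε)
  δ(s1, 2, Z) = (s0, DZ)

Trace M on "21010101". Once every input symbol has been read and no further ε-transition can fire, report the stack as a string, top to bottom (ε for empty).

(s0, 21010101, Z) ⊢ (s1, 1010101, Z) ⊢ (s1, 010101, DZ) ⊢ (s1, 10101, ADZ) ⊢ (s1, 0101, DZ) ⊢ (s1, 101, ADZ) ⊢ (s1, 01, DZ) ⊢ (s1, 1, ADZ) ⊢ (s1, ε, DZ)
All input consumed in state s1 with stack DZ.

DZ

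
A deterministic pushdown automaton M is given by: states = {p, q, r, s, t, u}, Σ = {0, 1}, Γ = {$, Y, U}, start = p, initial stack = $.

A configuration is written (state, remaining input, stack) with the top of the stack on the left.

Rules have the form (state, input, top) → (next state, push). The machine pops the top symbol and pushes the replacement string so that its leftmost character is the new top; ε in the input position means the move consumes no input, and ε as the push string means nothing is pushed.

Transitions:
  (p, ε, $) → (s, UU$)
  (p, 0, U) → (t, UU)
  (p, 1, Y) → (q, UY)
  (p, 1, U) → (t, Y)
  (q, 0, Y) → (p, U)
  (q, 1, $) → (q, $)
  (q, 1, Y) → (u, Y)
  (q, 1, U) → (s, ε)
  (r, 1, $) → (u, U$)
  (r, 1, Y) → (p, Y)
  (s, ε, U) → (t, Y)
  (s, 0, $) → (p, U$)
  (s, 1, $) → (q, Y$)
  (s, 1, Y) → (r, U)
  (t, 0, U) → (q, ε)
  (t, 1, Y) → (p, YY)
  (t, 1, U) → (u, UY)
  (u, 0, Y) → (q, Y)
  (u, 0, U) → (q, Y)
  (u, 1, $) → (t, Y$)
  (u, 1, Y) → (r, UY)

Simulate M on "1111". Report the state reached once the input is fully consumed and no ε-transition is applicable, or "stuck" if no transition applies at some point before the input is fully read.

r

(p, 1111, $)
  ε-move, top $: go to s, push UU$ → (s, 1111, UU$)
  ε-move, top U: go to t, push Y → (t, 1111, YU$)
  read 1, top Y: go to p, push YY → (p, 111, YYU$)
  read 1, top Y: go to q, push UY → (q, 11, UYYU$)
  read 1, top U: go to s, push ε → (s, 1, YYU$)
  read 1, top Y: go to r, push U → (r, ε, UYU$)
All input consumed; M is in state r.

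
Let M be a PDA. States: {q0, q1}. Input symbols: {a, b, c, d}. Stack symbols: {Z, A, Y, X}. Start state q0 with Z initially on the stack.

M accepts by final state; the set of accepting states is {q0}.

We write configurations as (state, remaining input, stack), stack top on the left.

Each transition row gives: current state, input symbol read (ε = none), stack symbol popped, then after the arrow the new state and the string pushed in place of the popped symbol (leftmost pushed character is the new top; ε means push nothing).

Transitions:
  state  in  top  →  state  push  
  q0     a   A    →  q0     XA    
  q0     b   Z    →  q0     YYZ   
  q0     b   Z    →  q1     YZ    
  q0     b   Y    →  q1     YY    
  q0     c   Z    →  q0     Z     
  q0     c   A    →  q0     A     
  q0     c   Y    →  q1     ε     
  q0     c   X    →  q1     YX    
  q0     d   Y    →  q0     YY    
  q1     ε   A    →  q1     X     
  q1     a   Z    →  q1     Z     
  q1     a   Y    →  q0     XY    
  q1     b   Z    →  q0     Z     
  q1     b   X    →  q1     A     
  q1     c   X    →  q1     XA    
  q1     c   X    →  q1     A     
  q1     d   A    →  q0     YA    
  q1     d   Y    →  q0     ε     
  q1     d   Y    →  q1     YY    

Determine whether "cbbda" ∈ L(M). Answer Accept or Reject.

One accepting computation: (q0, cbbda, Z) ⊢ (q0, bbda, Z) ⊢ (q0, bda, YYZ) ⊢ (q1, da, YYYZ) ⊢ (q1, a, YYYYZ) ⊢ (q0, ε, XYYYYZ)
All input consumed and state q0 ∈ F.

Accept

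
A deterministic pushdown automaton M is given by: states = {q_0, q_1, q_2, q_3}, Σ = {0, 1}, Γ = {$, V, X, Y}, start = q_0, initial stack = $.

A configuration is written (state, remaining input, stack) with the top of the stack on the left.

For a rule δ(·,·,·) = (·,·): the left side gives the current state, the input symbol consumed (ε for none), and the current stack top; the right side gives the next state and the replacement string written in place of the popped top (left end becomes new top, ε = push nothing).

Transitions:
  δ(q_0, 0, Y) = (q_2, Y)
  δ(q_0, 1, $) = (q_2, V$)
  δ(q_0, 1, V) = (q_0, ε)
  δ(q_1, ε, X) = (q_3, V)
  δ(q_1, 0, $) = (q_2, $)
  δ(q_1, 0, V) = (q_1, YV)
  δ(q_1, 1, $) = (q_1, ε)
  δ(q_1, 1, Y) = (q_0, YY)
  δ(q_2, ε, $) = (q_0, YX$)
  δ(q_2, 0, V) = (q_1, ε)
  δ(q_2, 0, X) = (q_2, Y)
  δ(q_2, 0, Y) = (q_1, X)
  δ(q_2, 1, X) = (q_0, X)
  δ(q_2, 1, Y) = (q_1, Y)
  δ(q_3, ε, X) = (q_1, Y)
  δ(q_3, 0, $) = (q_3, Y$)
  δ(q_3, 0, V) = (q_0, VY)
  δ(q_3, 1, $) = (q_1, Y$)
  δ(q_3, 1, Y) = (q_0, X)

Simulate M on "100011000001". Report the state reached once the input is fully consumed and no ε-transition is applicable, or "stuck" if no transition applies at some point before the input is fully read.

stuck

(q_0, 100011000001, $)
  read 1, top $: go to q_2, push V$ → (q_2, 00011000001, V$)
  read 0, top V: go to q_1, push ε → (q_1, 0011000001, $)
  read 0, top $: go to q_2, push $ → (q_2, 011000001, $)
  ε-move, top $: go to q_0, push YX$ → (q_0, 011000001, YX$)
  read 0, top Y: go to q_2, push Y → (q_2, 11000001, YX$)
  read 1, top Y: go to q_1, push Y → (q_1, 1000001, YX$)
  read 1, top Y: go to q_0, push YY → (q_0, 000001, YYX$)
  read 0, top Y: go to q_2, push Y → (q_2, 00001, YYX$)
  read 0, top Y: go to q_1, push X → (q_1, 0001, XYX$)
  ε-move, top X: go to q_3, push V → (q_3, 0001, VYX$)
  read 0, top V: go to q_0, push VY → (q_0, 001, VYYX$)
No transition for (q_0, 0, top V); M blocks with input 001 remaining.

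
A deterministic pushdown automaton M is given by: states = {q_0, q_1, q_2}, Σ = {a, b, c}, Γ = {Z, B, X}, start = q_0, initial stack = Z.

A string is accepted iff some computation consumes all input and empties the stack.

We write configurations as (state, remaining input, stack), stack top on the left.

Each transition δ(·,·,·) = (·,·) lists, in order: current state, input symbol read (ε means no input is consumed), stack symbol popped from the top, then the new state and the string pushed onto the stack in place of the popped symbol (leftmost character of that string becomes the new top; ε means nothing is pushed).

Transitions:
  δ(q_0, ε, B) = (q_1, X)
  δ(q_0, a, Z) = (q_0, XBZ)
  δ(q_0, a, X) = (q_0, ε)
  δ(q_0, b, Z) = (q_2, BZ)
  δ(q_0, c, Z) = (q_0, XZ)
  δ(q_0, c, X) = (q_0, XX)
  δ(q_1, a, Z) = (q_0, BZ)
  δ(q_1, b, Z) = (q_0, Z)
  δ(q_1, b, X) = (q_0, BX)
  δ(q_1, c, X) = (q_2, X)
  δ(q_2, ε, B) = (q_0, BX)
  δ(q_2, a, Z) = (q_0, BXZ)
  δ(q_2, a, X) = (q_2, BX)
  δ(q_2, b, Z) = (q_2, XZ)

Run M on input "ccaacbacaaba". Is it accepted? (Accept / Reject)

(q_0, ccaacbacaaba, Z) ⊢ (q_0, caacbacaaba, XZ) ⊢ (q_0, aacbacaaba, XXZ) ⊢ (q_0, acbacaaba, XZ) ⊢ (q_0, cbacaaba, Z) ⊢ (q_0, bacaaba, XZ)
No transition applies at (q_0, bacaaba, XZ); input not fully consumed.

Reject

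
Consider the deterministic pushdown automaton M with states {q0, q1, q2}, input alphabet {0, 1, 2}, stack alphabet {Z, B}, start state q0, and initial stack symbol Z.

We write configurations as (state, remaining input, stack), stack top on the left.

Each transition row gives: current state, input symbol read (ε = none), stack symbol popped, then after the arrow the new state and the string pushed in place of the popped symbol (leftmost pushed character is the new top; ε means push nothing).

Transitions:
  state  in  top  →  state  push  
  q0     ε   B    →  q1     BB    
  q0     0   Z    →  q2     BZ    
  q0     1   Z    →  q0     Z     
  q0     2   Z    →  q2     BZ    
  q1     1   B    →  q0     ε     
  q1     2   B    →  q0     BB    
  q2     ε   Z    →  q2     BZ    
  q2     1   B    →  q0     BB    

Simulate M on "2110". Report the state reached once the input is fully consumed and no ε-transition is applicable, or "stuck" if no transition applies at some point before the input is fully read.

(q0, 2110, Z)
  read 2, top Z: go to q2, push BZ → (q2, 110, BZ)
  read 1, top B: go to q0, push BB → (q0, 10, BBZ)
  ε-move, top B: go to q1, push BB → (q1, 10, BBBZ)
  read 1, top B: go to q0, push ε → (q0, 0, BBZ)
  ε-move, top B: go to q1, push BB → (q1, 0, BBBZ)
No transition for (q1, 0, top B); M blocks with input 0 remaining.

stuck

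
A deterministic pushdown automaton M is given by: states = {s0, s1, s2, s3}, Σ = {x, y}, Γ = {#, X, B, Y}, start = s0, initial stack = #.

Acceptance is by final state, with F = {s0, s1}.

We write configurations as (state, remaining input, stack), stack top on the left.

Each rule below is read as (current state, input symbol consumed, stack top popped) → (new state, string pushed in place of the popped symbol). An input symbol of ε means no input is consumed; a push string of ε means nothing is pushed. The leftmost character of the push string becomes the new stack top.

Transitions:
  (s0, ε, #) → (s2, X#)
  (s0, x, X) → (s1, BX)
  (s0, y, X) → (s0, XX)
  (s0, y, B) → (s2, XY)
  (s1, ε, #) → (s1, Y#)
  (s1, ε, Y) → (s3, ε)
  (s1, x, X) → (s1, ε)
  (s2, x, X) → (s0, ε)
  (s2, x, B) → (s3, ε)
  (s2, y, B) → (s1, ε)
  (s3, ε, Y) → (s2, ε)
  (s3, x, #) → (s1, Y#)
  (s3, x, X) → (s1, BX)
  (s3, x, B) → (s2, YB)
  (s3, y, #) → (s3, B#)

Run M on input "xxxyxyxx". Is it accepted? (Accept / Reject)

Reject

(s0, xxxyxyxx, #)
  ε-move, top #: go to s2, push X# → (s2, xxxyxyxx, X#)
  read x, top X: go to s0, push ε → (s0, xxyxyxx, #)
  ε-move, top #: go to s2, push X# → (s2, xxyxyxx, X#)
  read x, top X: go to s0, push ε → (s0, xyxyxx, #)
  ε-move, top #: go to s2, push X# → (s2, xyxyxx, X#)
  read x, top X: go to s0, push ε → (s0, yxyxx, #)
  ε-move, top #: go to s2, push X# → (s2, yxyxx, X#)
No transition applies at (s2, yxyxx, X#); input not fully consumed.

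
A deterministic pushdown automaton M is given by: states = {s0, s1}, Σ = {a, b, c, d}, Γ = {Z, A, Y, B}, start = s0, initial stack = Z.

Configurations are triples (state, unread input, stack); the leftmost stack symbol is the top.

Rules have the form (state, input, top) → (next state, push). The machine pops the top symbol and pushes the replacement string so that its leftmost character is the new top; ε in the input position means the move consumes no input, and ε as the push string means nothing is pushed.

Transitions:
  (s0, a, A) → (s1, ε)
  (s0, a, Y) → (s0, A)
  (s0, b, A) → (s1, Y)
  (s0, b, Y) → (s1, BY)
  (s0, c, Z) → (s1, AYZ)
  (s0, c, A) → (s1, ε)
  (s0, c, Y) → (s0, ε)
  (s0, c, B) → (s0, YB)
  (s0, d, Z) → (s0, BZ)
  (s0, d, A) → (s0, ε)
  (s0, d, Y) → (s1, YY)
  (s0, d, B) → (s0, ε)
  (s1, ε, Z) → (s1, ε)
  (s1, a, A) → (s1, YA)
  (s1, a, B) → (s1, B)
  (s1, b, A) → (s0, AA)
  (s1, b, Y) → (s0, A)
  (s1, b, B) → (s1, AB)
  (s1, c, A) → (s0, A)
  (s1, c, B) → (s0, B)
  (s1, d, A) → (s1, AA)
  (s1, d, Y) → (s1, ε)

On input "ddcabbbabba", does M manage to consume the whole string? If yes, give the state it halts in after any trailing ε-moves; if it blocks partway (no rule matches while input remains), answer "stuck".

stuck

(s0, ddcabbbabba, Z)
  read d, top Z: go to s0, push BZ → (s0, dcabbbabba, BZ)
  read d, top B: go to s0, push ε → (s0, cabbbabba, Z)
  read c, top Z: go to s1, push AYZ → (s1, abbbabba, AYZ)
  read a, top A: go to s1, push YA → (s1, bbbabba, YAYZ)
  read b, top Y: go to s0, push A → (s0, bbabba, AAYZ)
  read b, top A: go to s1, push Y → (s1, babba, YAYZ)
  read b, top Y: go to s0, push A → (s0, abba, AAYZ)
  read a, top A: go to s1, push ε → (s1, bba, AYZ)
  read b, top A: go to s0, push AA → (s0, ba, AAYZ)
  read b, top A: go to s1, push Y → (s1, a, YAYZ)
No transition for (s1, a, top Y); M blocks with input a remaining.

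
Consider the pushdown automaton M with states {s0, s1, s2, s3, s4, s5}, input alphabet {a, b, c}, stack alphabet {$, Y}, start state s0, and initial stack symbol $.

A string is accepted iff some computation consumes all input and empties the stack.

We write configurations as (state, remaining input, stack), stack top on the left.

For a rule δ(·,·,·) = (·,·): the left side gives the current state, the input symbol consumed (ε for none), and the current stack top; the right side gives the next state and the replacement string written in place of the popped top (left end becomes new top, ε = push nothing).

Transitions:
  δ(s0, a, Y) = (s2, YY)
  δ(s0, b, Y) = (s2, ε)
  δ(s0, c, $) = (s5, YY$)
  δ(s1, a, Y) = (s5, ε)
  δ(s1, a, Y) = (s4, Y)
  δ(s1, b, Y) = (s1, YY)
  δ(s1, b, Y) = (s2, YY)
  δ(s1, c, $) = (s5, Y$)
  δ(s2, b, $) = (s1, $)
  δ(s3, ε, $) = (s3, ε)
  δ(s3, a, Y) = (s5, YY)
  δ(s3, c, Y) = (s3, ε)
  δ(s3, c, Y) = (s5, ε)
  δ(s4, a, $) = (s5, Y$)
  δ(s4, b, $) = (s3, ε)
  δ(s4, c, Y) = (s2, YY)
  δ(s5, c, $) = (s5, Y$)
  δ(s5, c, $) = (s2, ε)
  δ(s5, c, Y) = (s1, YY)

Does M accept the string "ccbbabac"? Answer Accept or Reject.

Reject

No computation consumes all input and empties the stack.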